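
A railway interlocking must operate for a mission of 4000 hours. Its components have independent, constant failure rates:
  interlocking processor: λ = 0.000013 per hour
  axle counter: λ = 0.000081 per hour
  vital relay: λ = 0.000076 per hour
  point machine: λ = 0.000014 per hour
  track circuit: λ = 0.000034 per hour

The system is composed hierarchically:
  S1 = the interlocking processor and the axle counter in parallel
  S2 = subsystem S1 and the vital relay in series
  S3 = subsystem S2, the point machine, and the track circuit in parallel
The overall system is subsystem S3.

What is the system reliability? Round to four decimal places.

R(interlocking processor) = exp(−0.000013 × 4000) = 0.949329
R(axle counter) = exp(−0.000081 × 4000) = 0.723250
R(vital relay) = exp(−0.000076 × 4000) = 0.737861
R(point machine) = exp(−0.000014 × 4000) = 0.945539
R(track circuit) = exp(−0.000034 × 4000) = 0.872843
Parallel (interlocking processor and axle counter): 1 − (1 − 0.949329)(1 − 0.723250) = 0.985977
Series ([0.985977] and vital relay): 0.985977 × 0.737861 = 0.727514
Parallel ([0.727514], point machine, and track circuit): 1 − (1 − 0.727514)(1 − 0.945539)(1 − 0.872843) = 0.9981

0.9981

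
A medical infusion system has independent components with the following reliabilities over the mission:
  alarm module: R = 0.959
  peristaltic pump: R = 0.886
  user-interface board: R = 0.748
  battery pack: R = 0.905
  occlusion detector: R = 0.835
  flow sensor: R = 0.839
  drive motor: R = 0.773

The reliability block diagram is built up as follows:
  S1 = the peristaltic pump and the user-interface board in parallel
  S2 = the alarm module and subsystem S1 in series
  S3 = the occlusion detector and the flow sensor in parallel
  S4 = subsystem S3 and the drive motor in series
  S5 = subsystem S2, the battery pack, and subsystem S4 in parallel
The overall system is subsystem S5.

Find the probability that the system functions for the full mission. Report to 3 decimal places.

Parallel (peristaltic pump and user-interface board): 1 − (1 − 0.88600)(1 − 0.74800) = 0.97127
Series (alarm module and [0.97127]): 0.95900 × 0.97127 = 0.93145
Parallel (occlusion detector and flow sensor): 1 − (1 − 0.83500)(1 − 0.83900) = 0.97344
Series ([0.97344] and drive motor): 0.97344 × 0.77300 = 0.75247
Parallel ([0.93145], battery pack, and [0.75247]): 1 − (1 − 0.93145)(1 − 0.90500)(1 − 0.75247) = 0.998

0.998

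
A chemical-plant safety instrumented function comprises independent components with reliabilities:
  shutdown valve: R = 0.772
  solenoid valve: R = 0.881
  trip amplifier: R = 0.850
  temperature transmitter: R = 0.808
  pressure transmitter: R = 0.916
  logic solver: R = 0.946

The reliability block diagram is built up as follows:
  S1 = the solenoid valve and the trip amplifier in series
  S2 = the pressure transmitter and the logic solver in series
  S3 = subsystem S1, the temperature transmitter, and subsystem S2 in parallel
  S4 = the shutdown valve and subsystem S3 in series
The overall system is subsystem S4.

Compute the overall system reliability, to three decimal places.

Series (solenoid valve and trip amplifier): 0.88100 × 0.85000 = 0.74885
Series (pressure transmitter and logic solver): 0.91600 × 0.94600 = 0.86654
Parallel ([0.74885], temperature transmitter, and [0.86654]): 1 − (1 − 0.74885)(1 − 0.80800)(1 − 0.86654) = 0.99356
Series (shutdown valve and [0.99356]): 0.77200 × 0.99356 = 0.767

0.767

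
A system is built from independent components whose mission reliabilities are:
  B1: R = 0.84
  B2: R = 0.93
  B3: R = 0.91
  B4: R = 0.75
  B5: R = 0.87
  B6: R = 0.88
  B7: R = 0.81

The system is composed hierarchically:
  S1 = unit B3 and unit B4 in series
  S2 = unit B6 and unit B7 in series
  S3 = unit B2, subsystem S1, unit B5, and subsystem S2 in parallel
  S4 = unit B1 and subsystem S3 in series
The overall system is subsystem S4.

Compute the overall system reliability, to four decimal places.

Series (B3 and B4): 0.910000 × 0.750000 = 0.682500
Series (B6 and B7): 0.880000 × 0.810000 = 0.712800
Parallel (B2, [0.682500], B5, and [0.712800]): 1 − (1 − 0.930000)(1 − 0.682500)(1 − 0.870000)(1 − 0.712800) = 0.999170
Series (B1 and [0.999170]): 0.840000 × 0.999170 = 0.8393

0.8393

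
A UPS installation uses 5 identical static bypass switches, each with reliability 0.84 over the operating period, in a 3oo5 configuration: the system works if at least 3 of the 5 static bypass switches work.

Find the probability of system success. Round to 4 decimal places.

0.9682

R = Σ_{i=3}^{5} C(5,i) p^i (1−p)^{5−i} with p = 0.84
C(5,3)·0.84^3·0.16^2 = 0.151732
C(5,4)·0.84^4·0.16^1 = 0.398297
C(5,5)·0.84^5·0.16^0 = 0.418212
Sum = 0.9682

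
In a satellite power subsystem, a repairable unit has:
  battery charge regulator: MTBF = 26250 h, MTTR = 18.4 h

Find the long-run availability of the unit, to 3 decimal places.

A(battery charge regulator) = MTBF/(MTBF+MTTR) = 26250/(26250+18.4) = 0.999

0.999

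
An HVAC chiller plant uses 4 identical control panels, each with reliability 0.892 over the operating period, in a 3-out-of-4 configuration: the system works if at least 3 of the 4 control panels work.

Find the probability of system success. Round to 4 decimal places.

R = Σ_{i=3}^{4} C(4,i) p^i (1−p)^{4−i} with p = 0.892
C(4,3)·0.892^3·0.108^1 = 0.306604
C(4,4)·0.892^4·0.108^0 = 0.633081
Sum = 0.9397

0.9397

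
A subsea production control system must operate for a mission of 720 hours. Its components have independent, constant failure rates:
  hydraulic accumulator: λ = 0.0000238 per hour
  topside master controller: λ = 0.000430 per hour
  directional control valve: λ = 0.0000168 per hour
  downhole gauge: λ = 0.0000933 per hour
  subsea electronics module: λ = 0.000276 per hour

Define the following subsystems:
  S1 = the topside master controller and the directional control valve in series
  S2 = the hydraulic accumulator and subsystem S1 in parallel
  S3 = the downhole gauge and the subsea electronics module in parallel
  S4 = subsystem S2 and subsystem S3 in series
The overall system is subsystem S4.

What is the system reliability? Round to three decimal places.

0.984

R(hydraulic accumulator) = exp(−0.0000238 × 720) = 0.98301
R(topside master controller) = exp(−0.000430 × 720) = 0.73374
R(directional control valve) = exp(−0.0000168 × 720) = 0.98798
R(downhole gauge) = exp(−0.0000933 × 720) = 0.93503
R(subsea electronics module) = exp(−0.000276 × 720) = 0.81978
Series (topside master controller and directional control valve): 0.73374 × 0.98798 = 0.72492
Parallel (hydraulic accumulator and [0.72492]): 1 − (1 − 0.98301)(1 − 0.72492) = 0.99533
Parallel (downhole gauge and subsea electronics module): 1 − (1 − 0.93503)(1 − 0.81978) = 0.98829
Series ([0.99533] and [0.98829]): 0.99533 × 0.98829 = 0.984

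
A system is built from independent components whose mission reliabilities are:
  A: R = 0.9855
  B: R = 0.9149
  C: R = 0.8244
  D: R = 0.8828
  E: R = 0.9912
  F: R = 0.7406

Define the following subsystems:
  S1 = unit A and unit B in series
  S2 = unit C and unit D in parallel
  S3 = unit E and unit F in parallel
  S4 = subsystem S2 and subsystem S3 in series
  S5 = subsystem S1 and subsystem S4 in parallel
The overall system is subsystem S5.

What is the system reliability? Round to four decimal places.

0.9978

Series (A and B): 0.985500 × 0.914900 = 0.901634
Parallel (C and D): 1 − (1 − 0.824400)(1 − 0.882800) = 0.979420
Parallel (E and F): 1 − (1 − 0.991200)(1 − 0.740600) = 0.997717
Series ([0.979420] and [0.997717]): 0.979420 × 0.997717 = 0.977184
Parallel ([0.901634] and [0.977184]): 1 − (1 − 0.901634)(1 − 0.977184) = 0.9978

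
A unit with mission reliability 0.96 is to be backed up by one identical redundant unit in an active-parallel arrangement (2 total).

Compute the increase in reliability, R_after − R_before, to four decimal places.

R_before = 0.96
R_after = 1 − (1 − 0.96)^2 = 0.9984
ΔR = 0.9984 − 0.96 = 0.0384

0.0384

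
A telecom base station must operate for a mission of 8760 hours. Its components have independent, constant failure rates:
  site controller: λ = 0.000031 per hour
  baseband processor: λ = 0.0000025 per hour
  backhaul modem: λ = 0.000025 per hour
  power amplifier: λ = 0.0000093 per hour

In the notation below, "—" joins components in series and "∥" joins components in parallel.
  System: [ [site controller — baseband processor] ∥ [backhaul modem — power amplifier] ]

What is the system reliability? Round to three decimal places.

0.934

R(site controller) = exp(−0.000031 × 8760) = 0.76219
R(baseband processor) = exp(−0.0000025 × 8760) = 0.97834
R(backhaul modem) = exp(−0.000025 × 8760) = 0.80332
R(power amplifier) = exp(−0.0000093 × 8760) = 0.92176
Series (site controller and baseband processor): 0.76219 × 0.97834 = 0.74568
Series (backhaul modem and power amplifier): 0.80332 × 0.92176 = 0.74047
Parallel ([0.74568] and [0.74047]): 1 − (1 − 0.74568)(1 − 0.74047) = 0.934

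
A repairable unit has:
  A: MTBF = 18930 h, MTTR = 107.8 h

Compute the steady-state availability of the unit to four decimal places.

0.9943

A(A) = MTBF/(MTBF+MTTR) = 18930/(18930+107.8) = 0.9943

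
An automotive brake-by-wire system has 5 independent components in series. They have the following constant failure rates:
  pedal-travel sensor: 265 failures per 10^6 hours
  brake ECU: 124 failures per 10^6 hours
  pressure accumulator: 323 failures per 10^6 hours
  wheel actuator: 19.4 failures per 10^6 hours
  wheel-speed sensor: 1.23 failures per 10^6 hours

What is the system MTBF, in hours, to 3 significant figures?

Series of exponential components: λ_sys = Σ λ_i
λ_sys = 0.000265 + 0.000124 + 0.000323 + 0.0000194 + 0.00000123 = 7.3263e-04 /h
MTBF = 1 / λ_sys = 1360 h

1360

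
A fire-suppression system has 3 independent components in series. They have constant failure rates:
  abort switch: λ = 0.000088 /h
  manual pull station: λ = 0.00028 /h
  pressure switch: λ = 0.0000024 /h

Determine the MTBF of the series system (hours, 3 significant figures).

2700

Series of exponential components: λ_sys = Σ λ_i
λ_sys = 0.000088 + 0.00028 + 0.0000024 = 3.7040e-04 /h
MTBF = 1 / λ_sys = 2700 h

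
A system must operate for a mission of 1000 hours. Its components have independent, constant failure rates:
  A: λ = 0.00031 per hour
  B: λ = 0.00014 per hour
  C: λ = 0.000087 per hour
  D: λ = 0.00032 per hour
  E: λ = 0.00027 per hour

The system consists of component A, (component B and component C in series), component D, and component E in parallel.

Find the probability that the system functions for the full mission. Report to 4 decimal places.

0.9965

R(A) = exp(−0.00031 × 1000) = 0.733447
R(B) = exp(−0.00014 × 1000) = 0.869358
R(C) = exp(−0.000087 × 1000) = 0.916677
R(D) = exp(−0.00032 × 1000) = 0.726149
R(E) = exp(−0.00027 × 1000) = 0.763379
Series (B and C): 0.869358 × 0.916677 = 0.796920
Parallel (A, [0.796920], D, and E): 1 − (1 − 0.733447)(1 − 0.796920)(1 − 0.726149)(1 − 0.763379) = 0.9965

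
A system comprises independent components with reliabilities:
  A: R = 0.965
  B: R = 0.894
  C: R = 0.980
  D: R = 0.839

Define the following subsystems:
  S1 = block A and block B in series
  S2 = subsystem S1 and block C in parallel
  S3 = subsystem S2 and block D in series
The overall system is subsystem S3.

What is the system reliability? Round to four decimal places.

0.8367

Series (A and B): 0.965000 × 0.894000 = 0.862710
Parallel ([0.862710] and C): 1 − (1 − 0.862710)(1 − 0.980000) = 0.997254
Series ([0.997254] and D): 0.997254 × 0.839000 = 0.8367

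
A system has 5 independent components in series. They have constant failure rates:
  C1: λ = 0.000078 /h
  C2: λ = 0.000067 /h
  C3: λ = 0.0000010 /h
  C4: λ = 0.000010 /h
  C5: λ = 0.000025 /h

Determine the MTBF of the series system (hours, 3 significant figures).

Series of exponential components: λ_sys = Σ λ_i
λ_sys = 0.000078 + 0.000067 + 0.0000010 + 0.000010 + 0.000025 = 1.8100e-04 /h
MTBF = 1 / λ_sys = 5520 h

5520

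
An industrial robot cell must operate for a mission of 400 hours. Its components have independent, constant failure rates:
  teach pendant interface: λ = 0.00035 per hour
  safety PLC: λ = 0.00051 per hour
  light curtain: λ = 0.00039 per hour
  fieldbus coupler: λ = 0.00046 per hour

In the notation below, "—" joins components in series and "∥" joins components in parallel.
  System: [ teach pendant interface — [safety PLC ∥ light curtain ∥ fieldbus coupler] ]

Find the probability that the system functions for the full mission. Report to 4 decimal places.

0.8655

R(teach pendant interface) = exp(−0.00035 × 400) = 0.869358
R(safety PLC) = exp(−0.00051 × 400) = 0.815462
R(light curtain) = exp(−0.00039 × 400) = 0.855559
R(fieldbus coupler) = exp(−0.00046 × 400) = 0.831936
Parallel (safety PLC, light curtain, and fieldbus coupler): 1 − (1 − 0.815462)(1 − 0.855559)(1 − 0.831936) = 0.995520
Series (teach pendant interface and [0.995520]): 0.869358 × 0.995520 = 0.8655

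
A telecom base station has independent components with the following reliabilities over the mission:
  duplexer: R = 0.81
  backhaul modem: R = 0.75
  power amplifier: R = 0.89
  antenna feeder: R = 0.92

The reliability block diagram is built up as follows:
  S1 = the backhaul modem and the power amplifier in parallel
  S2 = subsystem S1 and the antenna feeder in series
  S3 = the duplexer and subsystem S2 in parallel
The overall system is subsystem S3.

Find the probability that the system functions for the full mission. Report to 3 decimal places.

0.980

Parallel (backhaul modem and power amplifier): 1 − (1 − 0.75000)(1 − 0.89000) = 0.97250
Series ([0.97250] and antenna feeder): 0.97250 × 0.92000 = 0.89470
Parallel (duplexer and [0.89470]): 1 − (1 − 0.81000)(1 − 0.89470) = 0.980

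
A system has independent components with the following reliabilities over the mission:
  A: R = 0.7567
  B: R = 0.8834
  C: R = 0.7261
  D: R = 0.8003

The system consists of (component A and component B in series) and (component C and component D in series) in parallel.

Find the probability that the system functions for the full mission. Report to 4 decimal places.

0.8611

Series (A and B): 0.756700 × 0.883400 = 0.668469
Series (C and D): 0.726100 × 0.800300 = 0.581098
Parallel ([0.668469] and [0.581098]): 1 − (1 − 0.668469)(1 − 0.581098) = 0.8611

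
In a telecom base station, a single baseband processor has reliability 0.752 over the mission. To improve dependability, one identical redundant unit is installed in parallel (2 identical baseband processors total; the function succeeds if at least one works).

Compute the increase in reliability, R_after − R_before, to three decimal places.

0.186

R_before = 0.752
R_after = 1 − (1 − 0.752)^2 = 0.938
ΔR = 0.938 − 0.752 = 0.186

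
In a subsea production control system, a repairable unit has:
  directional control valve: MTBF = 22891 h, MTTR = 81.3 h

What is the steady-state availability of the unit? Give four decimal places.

A(directional control valve) = MTBF/(MTBF+MTTR) = 22891/(22891+81.3) = 0.9965

0.9965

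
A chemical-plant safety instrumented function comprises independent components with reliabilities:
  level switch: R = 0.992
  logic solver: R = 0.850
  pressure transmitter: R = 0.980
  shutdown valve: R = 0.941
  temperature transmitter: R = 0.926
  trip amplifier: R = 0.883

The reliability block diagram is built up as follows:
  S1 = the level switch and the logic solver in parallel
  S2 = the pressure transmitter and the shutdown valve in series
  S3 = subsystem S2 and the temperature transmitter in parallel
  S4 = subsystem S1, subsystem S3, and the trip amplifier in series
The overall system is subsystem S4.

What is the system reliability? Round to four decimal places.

0.8769

Parallel (level switch and logic solver): 1 − (1 − 0.992000)(1 − 0.850000) = 0.998800
Series (pressure transmitter and shutdown valve): 0.980000 × 0.941000 = 0.922180
Parallel ([0.922180] and temperature transmitter): 1 − (1 − 0.922180)(1 − 0.926000) = 0.994241
Series ([0.998800], [0.994241], and trip amplifier): 0.998800 × 0.994241 × 0.883000 = 0.8769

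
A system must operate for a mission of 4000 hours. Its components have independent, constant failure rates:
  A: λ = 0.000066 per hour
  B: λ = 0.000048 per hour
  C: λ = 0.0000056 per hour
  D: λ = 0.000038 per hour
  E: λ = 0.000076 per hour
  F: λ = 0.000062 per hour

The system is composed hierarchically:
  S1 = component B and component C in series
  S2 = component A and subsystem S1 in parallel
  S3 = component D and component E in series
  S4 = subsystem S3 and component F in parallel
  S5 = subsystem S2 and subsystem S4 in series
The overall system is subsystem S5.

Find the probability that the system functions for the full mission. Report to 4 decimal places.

0.8784

R(A) = exp(−0.000066 × 4000) = 0.767974
R(B) = exp(−0.000048 × 4000) = 0.825307
R(C) = exp(−0.0000056 × 4000) = 0.977849
R(D) = exp(−0.000038 × 4000) = 0.858988
R(E) = exp(−0.000076 × 4000) = 0.737861
R(F) = exp(−0.000062 × 4000) = 0.780360
Series (B and C): 0.825307 × 0.977849 = 0.807026
Parallel (A and [0.807026]): 1 − (1 − 0.767974)(1 − 0.807026) = 0.955225
Series (D and E): 0.858988 × 0.737861 = 0.633814
Parallel ([0.633814] and F): 1 − (1 − 0.633814)(1 − 0.780360) = 0.919571
Series ([0.955225] and [0.919571]): 0.955225 × 0.919571 = 0.8784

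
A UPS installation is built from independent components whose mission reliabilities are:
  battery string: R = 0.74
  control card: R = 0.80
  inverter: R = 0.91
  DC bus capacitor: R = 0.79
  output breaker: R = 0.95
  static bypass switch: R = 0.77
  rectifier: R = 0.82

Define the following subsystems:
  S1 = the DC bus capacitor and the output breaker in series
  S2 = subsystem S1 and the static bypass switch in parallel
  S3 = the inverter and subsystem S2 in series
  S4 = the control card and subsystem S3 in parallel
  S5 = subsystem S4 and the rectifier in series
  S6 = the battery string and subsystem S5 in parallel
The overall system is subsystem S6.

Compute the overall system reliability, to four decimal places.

0.9471

Series (DC bus capacitor and output breaker): 0.790000 × 0.950000 = 0.750500
Parallel ([0.750500] and static bypass switch): 1 − (1 − 0.750500)(1 − 0.770000) = 0.942615
Series (inverter and [0.942615]): 0.910000 × 0.942615 = 0.857780
Parallel (control card and [0.857780]): 1 − (1 − 0.800000)(1 − 0.857780) = 0.971556
Series ([0.971556] and rectifier): 0.971556 × 0.820000 = 0.796676
Parallel (battery string and [0.796676]): 1 − (1 − 0.740000)(1 − 0.796676) = 0.9471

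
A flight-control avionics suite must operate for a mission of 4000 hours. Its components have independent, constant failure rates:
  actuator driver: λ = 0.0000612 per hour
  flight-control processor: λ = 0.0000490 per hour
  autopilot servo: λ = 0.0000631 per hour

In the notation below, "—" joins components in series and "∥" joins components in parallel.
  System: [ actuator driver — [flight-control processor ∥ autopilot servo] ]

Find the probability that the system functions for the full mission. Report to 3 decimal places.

0.752

R(actuator driver) = exp(−0.0000612 × 4000) = 0.78286
R(flight-control processor) = exp(−0.0000490 × 4000) = 0.82201
R(autopilot servo) = exp(−0.0000631 × 4000) = 0.77693
Parallel (flight-control processor and autopilot servo): 1 − (1 − 0.82201)(1 − 0.77693) = 0.96030
Series (actuator driver and [0.96030]): 0.78286 × 0.96030 = 0.752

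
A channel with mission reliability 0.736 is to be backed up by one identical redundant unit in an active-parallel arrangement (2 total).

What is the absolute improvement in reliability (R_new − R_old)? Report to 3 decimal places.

R_before = 0.736
R_after = 1 − (1 − 0.736)^2 = 0.930
ΔR = 0.930 − 0.736 = 0.194

0.194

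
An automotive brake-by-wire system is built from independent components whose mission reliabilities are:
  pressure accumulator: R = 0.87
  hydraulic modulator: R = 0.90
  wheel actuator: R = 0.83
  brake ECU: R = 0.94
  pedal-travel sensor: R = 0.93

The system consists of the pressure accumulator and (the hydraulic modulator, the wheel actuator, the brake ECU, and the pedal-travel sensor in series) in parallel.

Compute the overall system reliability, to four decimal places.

0.9549

Series (hydraulic modulator, wheel actuator, brake ECU, and pedal-travel sensor): 0.900000 × 0.830000 × 0.940000 × 0.930000 = 0.653027
Parallel (pressure accumulator and [0.653027]): 1 − (1 − 0.870000)(1 − 0.653027) = 0.9549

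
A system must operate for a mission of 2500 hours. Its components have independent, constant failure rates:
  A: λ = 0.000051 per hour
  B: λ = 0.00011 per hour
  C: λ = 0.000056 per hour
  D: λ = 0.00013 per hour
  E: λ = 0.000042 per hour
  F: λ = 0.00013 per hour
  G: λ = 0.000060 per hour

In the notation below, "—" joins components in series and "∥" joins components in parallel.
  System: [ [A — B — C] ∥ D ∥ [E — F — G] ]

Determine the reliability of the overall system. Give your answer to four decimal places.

0.9489

R(A) = exp(−0.000051 × 2500) = 0.880293
R(B) = exp(−0.00011 × 2500) = 0.759572
R(C) = exp(−0.000056 × 2500) = 0.869358
R(D) = exp(−0.00013 × 2500) = 0.722527
R(E) = exp(−0.000042 × 2500) = 0.900325
R(F) = exp(−0.00013 × 2500) = 0.722527
R(G) = exp(−0.000060 × 2500) = 0.860708
Series (A, B, and C): 0.880293 × 0.759572 × 0.869358 = 0.581293
Series (E, F, and G): 0.900325 × 0.722527 × 0.860708 = 0.559898
Parallel ([0.581293], D, and [0.559898]): 1 − (1 − 0.581293)(1 − 0.722527)(1 − 0.559898) = 0.9489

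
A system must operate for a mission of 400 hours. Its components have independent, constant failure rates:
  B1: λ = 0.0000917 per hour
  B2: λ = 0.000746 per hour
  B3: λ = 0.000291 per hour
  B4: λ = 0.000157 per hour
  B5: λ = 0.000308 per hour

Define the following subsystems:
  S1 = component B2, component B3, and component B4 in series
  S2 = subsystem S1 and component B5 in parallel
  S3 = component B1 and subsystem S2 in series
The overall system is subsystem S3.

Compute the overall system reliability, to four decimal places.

0.9216

R(B1) = exp(−0.0000917 × 400) = 0.963985
R(B2) = exp(−0.000746 × 400) = 0.742004
R(B3) = exp(−0.000291 × 400) = 0.890119
R(B4) = exp(−0.000157 × 400) = 0.939131
R(B5) = exp(−0.000308 × 400) = 0.884087
Series (B2, B3, and B4): 0.742004 × 0.890119 × 0.939131 = 0.620270
Parallel ([0.620270] and B5): 1 − (1 − 0.620270)(1 − 0.884087) = 0.955984
Series (B1 and [0.955984]): 0.963985 × 0.955984 = 0.9216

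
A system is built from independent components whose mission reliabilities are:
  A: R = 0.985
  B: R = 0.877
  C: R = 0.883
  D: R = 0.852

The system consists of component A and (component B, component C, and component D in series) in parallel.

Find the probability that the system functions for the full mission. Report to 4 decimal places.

Series (B, C, and D): 0.877000 × 0.883000 × 0.852000 = 0.659781
Parallel (A and [0.659781]): 1 − (1 − 0.985000)(1 − 0.659781) = 0.9949

0.9949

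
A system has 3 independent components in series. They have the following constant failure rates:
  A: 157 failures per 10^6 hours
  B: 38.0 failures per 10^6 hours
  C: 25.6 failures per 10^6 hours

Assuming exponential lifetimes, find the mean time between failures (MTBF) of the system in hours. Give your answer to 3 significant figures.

Series of exponential components: λ_sys = Σ λ_i
λ_sys = 0.000157 + 0.0000380 + 0.0000256 = 2.2060e-04 /h
MTBF = 1 / λ_sys = 4530 h

4530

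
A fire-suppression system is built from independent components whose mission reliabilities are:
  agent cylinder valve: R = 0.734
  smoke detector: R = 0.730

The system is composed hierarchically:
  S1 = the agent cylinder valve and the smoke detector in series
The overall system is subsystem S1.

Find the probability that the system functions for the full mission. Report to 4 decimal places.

Series (agent cylinder valve and smoke detector): 0.734000 × 0.730000 = 0.5358

0.5358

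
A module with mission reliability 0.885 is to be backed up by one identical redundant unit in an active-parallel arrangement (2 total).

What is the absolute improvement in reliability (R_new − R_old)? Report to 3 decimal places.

R_before = 0.885
R_after = 1 − (1 − 0.885)^2 = 0.987
ΔR = 0.987 − 0.885 = 0.102

0.102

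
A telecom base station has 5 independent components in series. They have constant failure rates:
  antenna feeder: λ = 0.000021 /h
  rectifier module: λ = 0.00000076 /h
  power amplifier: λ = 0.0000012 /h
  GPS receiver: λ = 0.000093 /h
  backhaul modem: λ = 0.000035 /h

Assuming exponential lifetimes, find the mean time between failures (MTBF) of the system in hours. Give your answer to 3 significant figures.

6620

Series of exponential components: λ_sys = Σ λ_i
λ_sys = 0.000021 + 0.00000076 + 0.0000012 + 0.000093 + 0.000035 = 1.5096e-04 /h
MTBF = 1 / λ_sys = 6620 h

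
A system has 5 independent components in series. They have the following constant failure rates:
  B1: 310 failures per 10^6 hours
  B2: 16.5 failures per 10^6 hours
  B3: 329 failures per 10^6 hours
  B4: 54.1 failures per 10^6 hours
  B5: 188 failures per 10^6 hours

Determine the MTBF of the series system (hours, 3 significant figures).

1110

Series of exponential components: λ_sys = Σ λ_i
λ_sys = 0.000310 + 0.0000165 + 0.000329 + 0.0000541 + 0.000188 = 8.9760e-04 /h
MTBF = 1 / λ_sys = 1110 h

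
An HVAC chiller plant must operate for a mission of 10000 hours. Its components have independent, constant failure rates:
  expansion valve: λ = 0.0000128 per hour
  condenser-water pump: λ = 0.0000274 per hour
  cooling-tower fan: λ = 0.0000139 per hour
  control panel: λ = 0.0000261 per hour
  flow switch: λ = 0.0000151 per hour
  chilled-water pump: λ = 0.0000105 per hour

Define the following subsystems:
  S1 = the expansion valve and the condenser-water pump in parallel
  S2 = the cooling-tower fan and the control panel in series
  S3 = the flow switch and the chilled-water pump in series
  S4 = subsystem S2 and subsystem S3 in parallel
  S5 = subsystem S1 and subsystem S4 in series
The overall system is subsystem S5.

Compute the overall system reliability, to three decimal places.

R(expansion valve) = exp(−0.0000128 × 10000) = 0.87985
R(condenser-water pump) = exp(−0.0000274 × 10000) = 0.76033
R(cooling-tower fan) = exp(−0.0000139 × 10000) = 0.87023
R(control panel) = exp(−0.0000261 × 10000) = 0.77028
R(flow switch) = exp(−0.0000151 × 10000) = 0.85985
R(chilled-water pump) = exp(−0.0000105 × 10000) = 0.90032
Parallel (expansion valve and condenser-water pump): 1 − (1 − 0.87985)(1 − 0.76033) = 0.97120
Series (cooling-tower fan and control panel): 0.87023 × 0.77028 = 0.67032
Series (flow switch and chilled-water pump): 0.85985 × 0.90032 = 0.77414
Parallel ([0.67032] and [0.77414]): 1 − (1 − 0.67032)(1 − 0.77414) = 0.92554
Series ([0.97120] and [0.92554]): 0.97120 × 0.92554 = 0.899

0.899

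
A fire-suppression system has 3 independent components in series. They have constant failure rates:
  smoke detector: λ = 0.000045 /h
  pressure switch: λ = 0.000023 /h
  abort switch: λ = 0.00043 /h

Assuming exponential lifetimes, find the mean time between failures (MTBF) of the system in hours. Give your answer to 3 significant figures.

2010

Series of exponential components: λ_sys = Σ λ_i
λ_sys = 0.000045 + 0.000023 + 0.00043 = 4.9800e-04 /h
MTBF = 1 / λ_sys = 2010 h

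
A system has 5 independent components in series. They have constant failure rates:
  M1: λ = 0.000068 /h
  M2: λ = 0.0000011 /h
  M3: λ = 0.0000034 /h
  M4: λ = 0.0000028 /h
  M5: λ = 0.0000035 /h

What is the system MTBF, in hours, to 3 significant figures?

Series of exponential components: λ_sys = Σ λ_i
λ_sys = 0.000068 + 0.0000011 + 0.0000034 + 0.0000028 + 0.0000035 = 7.8800e-05 /h
MTBF = 1 / λ_sys = 12700 h

12700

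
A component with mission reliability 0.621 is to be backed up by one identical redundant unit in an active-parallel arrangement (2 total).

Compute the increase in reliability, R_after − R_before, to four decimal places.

R_before = 0.621
R_after = 1 − (1 − 0.621)^2 = 0.8564
ΔR = 0.8564 − 0.621 = 0.2354

0.2354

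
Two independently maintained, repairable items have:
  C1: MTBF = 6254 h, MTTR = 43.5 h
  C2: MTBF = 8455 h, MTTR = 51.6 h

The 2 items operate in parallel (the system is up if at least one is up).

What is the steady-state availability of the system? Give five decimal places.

0.99996

A(C1) = MTBF/(MTBF+MTTR) = 6254/(6254+43.5) = 0.993092
A(C2) = MTBF/(MTBF+MTTR) = 8455/(8455+51.6) = 0.993934
Parallel availability: 1 − (1 − 0.993092)(1 − 0.993934) = 0.99996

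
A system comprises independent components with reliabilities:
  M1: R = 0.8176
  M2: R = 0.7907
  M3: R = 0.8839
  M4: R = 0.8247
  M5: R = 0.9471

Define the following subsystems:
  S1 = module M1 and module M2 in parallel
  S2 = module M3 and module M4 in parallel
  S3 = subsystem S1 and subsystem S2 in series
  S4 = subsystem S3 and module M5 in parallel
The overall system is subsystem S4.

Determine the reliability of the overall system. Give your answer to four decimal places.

Parallel (M1 and M2): 1 − (1 − 0.817600)(1 − 0.790700) = 0.961824
Parallel (M3 and M4): 1 − (1 − 0.883900)(1 − 0.824700) = 0.979648
Series ([0.961824] and [0.979648]): 0.961824 × 0.979648 = 0.942249
Parallel ([0.942249] and M5): 1 − (1 − 0.942249)(1 − 0.947100) = 0.9969

0.9969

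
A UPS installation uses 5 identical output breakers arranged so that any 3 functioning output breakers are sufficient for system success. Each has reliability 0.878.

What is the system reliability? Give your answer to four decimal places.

0.9850

R = Σ_{i=3}^{5} C(5,i) p^i (1−p)^{5−i} with p = 0.878
C(5,3)·0.878^3·0.122^2 = 0.100740
C(5,4)·0.878^4·0.122^1 = 0.362500
C(5,5)·0.878^5·0.122^0 = 0.521762
Sum = 0.9850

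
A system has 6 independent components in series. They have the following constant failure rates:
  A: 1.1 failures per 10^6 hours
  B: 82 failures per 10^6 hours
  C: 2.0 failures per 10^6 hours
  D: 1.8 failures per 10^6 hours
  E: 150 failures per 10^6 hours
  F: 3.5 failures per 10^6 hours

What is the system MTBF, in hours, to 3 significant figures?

4160

Series of exponential components: λ_sys = Σ λ_i
λ_sys = 0.0000011 + 0.000082 + 0.0000020 + 0.0000018 + 0.00015 + 0.0000035 = 2.4040e-04 /h
MTBF = 1 / λ_sys = 4160 h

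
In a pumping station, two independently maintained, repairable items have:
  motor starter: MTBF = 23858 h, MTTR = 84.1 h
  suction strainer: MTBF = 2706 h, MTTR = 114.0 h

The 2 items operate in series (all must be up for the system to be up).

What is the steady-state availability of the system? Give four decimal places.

A(motor starter) = MTBF/(MTBF+MTTR) = 23858/(23858+84.1) = 0.996487
A(suction strainer) = MTBF/(MTBF+MTTR) = 2706/(2706+114.0) = 0.959574
Series availability: 0.996487 × 0.959574 = 0.9562

0.9562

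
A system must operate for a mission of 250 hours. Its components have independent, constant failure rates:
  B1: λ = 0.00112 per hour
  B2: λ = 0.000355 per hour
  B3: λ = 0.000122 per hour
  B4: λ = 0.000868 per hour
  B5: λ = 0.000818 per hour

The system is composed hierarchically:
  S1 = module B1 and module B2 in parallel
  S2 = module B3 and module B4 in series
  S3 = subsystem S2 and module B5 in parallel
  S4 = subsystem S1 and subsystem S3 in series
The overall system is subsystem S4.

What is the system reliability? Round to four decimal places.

R(B1) = exp(−0.00112 × 250) = 0.755784
R(B2) = exp(−0.000355 × 250) = 0.915074
R(B3) = exp(−0.000122 × 250) = 0.969960
R(B4) = exp(−0.000868 × 250) = 0.804930
R(B5) = exp(−0.000818 × 250) = 0.815055
Parallel (B1 and B2): 1 − (1 − 0.755784)(1 − 0.915074) = 0.979260
Series (B3 and B4): 0.969960 × 0.804930 = 0.780750
Parallel ([0.780750] and B5): 1 − (1 − 0.780750)(1 − 0.815055) = 0.959451
Series ([0.979260] and [0.959451]): 0.979260 × 0.959451 = 0.9396

0.9396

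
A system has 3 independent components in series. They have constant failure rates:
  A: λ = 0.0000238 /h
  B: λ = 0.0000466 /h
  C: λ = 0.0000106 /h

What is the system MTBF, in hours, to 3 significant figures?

Series of exponential components: λ_sys = Σ λ_i
λ_sys = 0.0000238 + 0.0000466 + 0.0000106 = 8.1000e-05 /h
MTBF = 1 / λ_sys = 12300 h

12300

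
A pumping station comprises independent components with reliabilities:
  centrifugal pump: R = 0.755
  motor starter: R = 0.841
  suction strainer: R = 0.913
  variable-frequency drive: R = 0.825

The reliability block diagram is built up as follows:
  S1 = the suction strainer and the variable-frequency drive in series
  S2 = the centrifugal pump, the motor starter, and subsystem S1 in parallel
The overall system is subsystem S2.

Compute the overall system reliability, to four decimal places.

Series (suction strainer and variable-frequency drive): 0.913000 × 0.825000 = 0.753225
Parallel (centrifugal pump, motor starter, and [0.753225]): 1 − (1 − 0.755000)(1 − 0.841000)(1 − 0.753225) = 0.9904

0.9904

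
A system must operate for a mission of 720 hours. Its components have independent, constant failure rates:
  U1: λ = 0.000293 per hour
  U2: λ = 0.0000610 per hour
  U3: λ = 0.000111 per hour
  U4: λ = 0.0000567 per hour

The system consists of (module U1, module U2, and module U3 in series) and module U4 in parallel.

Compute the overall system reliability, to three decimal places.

0.989

R(U1) = exp(−0.000293 × 720) = 0.80981
R(U2) = exp(−0.0000610 × 720) = 0.95703
R(U3) = exp(−0.000111 × 720) = 0.92319
R(U4) = exp(−0.0000567 × 720) = 0.96000
Series (U1, U2, and U3): 0.80981 × 0.95703 × 0.92319 = 0.71548
Parallel ([0.71548] and U4): 1 − (1 − 0.71548)(1 − 0.96000) = 0.989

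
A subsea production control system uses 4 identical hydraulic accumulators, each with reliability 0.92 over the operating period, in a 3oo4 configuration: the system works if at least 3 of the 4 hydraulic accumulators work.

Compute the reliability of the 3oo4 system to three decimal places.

R = Σ_{i=3}^{4} C(4,i) p^i (1−p)^{4−i} with p = 0.92
C(4,3)·0.92^3·0.08^1 = 0.24918
C(4,4)·0.92^4·0.08^0 = 0.71639
Sum = 0.966

0.966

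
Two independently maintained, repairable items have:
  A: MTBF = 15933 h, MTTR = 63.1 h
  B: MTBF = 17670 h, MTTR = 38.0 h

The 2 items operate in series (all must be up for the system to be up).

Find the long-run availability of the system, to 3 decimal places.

0.994

A(A) = MTBF/(MTBF+MTTR) = 15933/(15933+63.1) = 0.996055
A(B) = MTBF/(MTBF+MTTR) = 17670/(17670+38.0) = 0.997854
Series availability: 0.996055 × 0.997854 = 0.994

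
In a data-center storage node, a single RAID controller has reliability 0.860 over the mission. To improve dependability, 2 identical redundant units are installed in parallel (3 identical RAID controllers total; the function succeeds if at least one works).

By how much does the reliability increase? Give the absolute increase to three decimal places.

0.137

R_before = 0.860
R_after = 1 − (1 − 0.860)^3 = 0.997
ΔR = 0.997 − 0.860 = 0.137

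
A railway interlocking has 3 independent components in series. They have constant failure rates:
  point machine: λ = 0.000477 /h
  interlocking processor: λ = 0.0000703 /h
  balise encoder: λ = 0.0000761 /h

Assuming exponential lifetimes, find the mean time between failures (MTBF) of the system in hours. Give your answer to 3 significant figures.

Series of exponential components: λ_sys = Σ λ_i
λ_sys = 0.000477 + 0.0000703 + 0.0000761 = 6.2340e-04 /h
MTBF = 1 / λ_sys = 1600 h

1600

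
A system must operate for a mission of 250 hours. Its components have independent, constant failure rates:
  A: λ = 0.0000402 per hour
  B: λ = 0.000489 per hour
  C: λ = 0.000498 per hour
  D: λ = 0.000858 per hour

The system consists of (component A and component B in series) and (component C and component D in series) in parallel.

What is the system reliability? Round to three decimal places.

0.964

R(A) = exp(−0.0000402 × 250) = 0.99000
R(B) = exp(−0.000489 × 250) = 0.88493
R(C) = exp(−0.000498 × 250) = 0.88294
R(D) = exp(−0.000858 × 250) = 0.80694
Series (A and B): 0.99000 × 0.88493 = 0.87608
Series (C and D): 0.88294 × 0.80694 = 0.71248
Parallel ([0.87608] and [0.71248]): 1 − (1 − 0.87608)(1 − 0.71248) = 0.964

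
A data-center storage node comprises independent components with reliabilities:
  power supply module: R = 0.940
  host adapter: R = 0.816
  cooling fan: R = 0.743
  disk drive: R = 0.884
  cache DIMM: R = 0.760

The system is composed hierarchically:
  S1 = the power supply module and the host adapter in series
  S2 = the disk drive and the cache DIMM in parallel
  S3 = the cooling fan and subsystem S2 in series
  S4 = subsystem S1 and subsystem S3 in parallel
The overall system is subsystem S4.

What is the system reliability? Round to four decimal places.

Series (power supply module and host adapter): 0.940000 × 0.816000 = 0.767040
Parallel (disk drive and cache DIMM): 1 − (1 − 0.884000)(1 − 0.760000) = 0.972160
Series (cooling fan and [0.972160]): 0.743000 × 0.972160 = 0.722315
Parallel ([0.767040] and [0.722315]): 1 − (1 − 0.767040)(1 − 0.722315) = 0.9353

0.9353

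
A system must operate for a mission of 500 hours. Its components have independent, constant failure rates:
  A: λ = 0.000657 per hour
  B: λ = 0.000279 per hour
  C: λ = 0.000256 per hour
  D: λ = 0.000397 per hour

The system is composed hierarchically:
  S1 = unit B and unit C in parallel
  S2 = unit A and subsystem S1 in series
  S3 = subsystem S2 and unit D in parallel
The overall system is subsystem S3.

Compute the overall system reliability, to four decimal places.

0.9476

R(A) = exp(−0.000657 × 500) = 0.720003
R(B) = exp(−0.000279 × 500) = 0.869793
R(C) = exp(−0.000256 × 500) = 0.879853
R(D) = exp(−0.000397 × 500) = 0.819960
Parallel (B and C): 1 − (1 − 0.869793)(1 − 0.879853) = 0.984356
Series (A and [0.984356]): 0.720003 × 0.984356 = 0.708739
Parallel ([0.708739] and D): 1 − (1 − 0.708739)(1 − 0.819960) = 0.9476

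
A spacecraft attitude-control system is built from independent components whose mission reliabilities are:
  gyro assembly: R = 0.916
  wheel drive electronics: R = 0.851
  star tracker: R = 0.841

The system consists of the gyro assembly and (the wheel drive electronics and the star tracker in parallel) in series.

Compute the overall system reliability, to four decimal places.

0.8943

Parallel (wheel drive electronics and star tracker): 1 − (1 − 0.851000)(1 − 0.841000) = 0.976309
Series (gyro assembly and [0.976309]): 0.916000 × 0.976309 = 0.8943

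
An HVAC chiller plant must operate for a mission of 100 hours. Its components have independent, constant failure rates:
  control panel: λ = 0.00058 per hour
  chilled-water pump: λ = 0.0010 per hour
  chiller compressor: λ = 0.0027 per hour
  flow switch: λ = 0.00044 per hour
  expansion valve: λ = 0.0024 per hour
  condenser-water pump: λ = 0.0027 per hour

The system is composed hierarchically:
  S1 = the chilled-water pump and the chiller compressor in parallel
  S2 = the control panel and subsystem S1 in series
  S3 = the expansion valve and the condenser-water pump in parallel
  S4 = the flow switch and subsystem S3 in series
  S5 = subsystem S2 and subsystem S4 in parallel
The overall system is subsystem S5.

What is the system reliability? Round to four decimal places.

0.9929

R(control panel) = exp(−0.00058 × 100) = 0.943650
R(chilled-water pump) = exp(−0.0010 × 100) = 0.904837
R(chiller compressor) = exp(−0.0027 × 100) = 0.763379
R(flow switch) = exp(−0.00044 × 100) = 0.956954
R(expansion valve) = exp(−0.0024 × 100) = 0.786628
R(condenser-water pump) = exp(−0.0027 × 100) = 0.763379
Parallel (chilled-water pump and chiller compressor): 1 − (1 − 0.904837)(1 − 0.763379) = 0.977482
Series (control panel and [0.977482]): 0.943650 × 0.977482 = 0.922401
Parallel (expansion valve and condenser-water pump): 1 − (1 − 0.786628)(1 − 0.763379) = 0.949512
Series (flow switch and [0.949512]): 0.956954 × 0.949512 = 0.908639
Parallel ([0.922401] and [0.908639]): 1 − (1 − 0.922401)(1 − 0.908639) = 0.9929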